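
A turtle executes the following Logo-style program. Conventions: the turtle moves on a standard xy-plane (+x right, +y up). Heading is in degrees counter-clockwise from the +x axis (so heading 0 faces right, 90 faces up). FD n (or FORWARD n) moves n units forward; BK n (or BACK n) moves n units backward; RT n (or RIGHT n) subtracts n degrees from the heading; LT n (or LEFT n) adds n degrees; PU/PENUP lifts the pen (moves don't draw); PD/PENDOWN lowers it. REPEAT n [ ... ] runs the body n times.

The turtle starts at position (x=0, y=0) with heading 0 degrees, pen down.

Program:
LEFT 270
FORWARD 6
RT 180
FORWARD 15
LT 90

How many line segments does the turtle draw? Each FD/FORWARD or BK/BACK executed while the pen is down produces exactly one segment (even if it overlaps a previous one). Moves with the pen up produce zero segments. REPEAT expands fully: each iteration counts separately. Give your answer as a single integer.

Executing turtle program step by step:
Start: pos=(0,0), heading=0, pen down
LT 270: heading 0 -> 270
FD 6: (0,0) -> (0,-6) [heading=270, draw]
RT 180: heading 270 -> 90
FD 15: (0,-6) -> (0,9) [heading=90, draw]
LT 90: heading 90 -> 180
Final: pos=(0,9), heading=180, 2 segment(s) drawn
Segments drawn: 2

Answer: 2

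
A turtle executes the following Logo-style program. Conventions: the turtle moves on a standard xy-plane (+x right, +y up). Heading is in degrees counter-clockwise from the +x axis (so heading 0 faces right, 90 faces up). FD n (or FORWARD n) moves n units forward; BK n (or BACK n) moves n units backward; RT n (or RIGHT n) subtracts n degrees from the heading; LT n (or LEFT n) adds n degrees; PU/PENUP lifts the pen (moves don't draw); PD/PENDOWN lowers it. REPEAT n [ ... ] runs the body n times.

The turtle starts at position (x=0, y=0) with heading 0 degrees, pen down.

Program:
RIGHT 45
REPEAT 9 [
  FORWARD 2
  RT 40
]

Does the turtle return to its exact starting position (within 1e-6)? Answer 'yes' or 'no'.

Executing turtle program step by step:
Start: pos=(0,0), heading=0, pen down
RT 45: heading 0 -> 315
REPEAT 9 [
  -- iteration 1/9 --
  FD 2: (0,0) -> (1.414,-1.414) [heading=315, draw]
  RT 40: heading 315 -> 275
  -- iteration 2/9 --
  FD 2: (1.414,-1.414) -> (1.589,-3.407) [heading=275, draw]
  RT 40: heading 275 -> 235
  -- iteration 3/9 --
  FD 2: (1.589,-3.407) -> (0.441,-5.045) [heading=235, draw]
  RT 40: heading 235 -> 195
  -- iteration 4/9 --
  FD 2: (0.441,-5.045) -> (-1.49,-5.563) [heading=195, draw]
  RT 40: heading 195 -> 155
  -- iteration 5/9 --
  FD 2: (-1.49,-5.563) -> (-3.303,-4.717) [heading=155, draw]
  RT 40: heading 155 -> 115
  -- iteration 6/9 --
  FD 2: (-3.303,-4.717) -> (-4.148,-2.905) [heading=115, draw]
  RT 40: heading 115 -> 75
  -- iteration 7/9 --
  FD 2: (-4.148,-2.905) -> (-3.631,-0.973) [heading=75, draw]
  RT 40: heading 75 -> 35
  -- iteration 8/9 --
  FD 2: (-3.631,-0.973) -> (-1.992,0.174) [heading=35, draw]
  RT 40: heading 35 -> 355
  -- iteration 9/9 --
  FD 2: (-1.992,0.174) -> (0,0) [heading=355, draw]
  RT 40: heading 355 -> 315
]
Final: pos=(0,0), heading=315, 9 segment(s) drawn

Start position: (0, 0)
Final position: (0, 0)
Distance = 0; < 1e-6 -> CLOSED

Answer: yes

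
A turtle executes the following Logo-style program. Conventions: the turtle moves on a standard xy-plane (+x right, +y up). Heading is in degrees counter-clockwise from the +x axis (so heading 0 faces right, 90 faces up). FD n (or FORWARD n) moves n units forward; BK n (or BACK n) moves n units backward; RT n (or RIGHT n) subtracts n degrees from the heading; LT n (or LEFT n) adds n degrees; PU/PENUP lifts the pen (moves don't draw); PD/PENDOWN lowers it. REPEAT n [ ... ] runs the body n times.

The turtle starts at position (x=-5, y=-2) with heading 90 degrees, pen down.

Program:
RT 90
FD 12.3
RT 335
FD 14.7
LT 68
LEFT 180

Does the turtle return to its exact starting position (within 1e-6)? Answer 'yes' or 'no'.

Answer: no

Derivation:
Executing turtle program step by step:
Start: pos=(-5,-2), heading=90, pen down
RT 90: heading 90 -> 0
FD 12.3: (-5,-2) -> (7.3,-2) [heading=0, draw]
RT 335: heading 0 -> 25
FD 14.7: (7.3,-2) -> (20.623,4.212) [heading=25, draw]
LT 68: heading 25 -> 93
LT 180: heading 93 -> 273
Final: pos=(20.623,4.212), heading=273, 2 segment(s) drawn

Start position: (-5, -2)
Final position: (20.623, 4.212)
Distance = 26.365; >= 1e-6 -> NOT closed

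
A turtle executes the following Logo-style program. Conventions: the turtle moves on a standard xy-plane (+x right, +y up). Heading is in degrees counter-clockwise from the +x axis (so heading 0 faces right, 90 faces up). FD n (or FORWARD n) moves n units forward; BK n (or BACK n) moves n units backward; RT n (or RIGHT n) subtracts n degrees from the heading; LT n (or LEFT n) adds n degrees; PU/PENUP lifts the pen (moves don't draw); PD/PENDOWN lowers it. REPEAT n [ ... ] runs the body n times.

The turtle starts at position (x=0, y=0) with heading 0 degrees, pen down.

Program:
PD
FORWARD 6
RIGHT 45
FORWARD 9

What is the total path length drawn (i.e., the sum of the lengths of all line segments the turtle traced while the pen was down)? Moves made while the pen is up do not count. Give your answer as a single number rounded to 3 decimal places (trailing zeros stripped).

Executing turtle program step by step:
Start: pos=(0,0), heading=0, pen down
PD: pen down
FD 6: (0,0) -> (6,0) [heading=0, draw]
RT 45: heading 0 -> 315
FD 9: (6,0) -> (12.364,-6.364) [heading=315, draw]
Final: pos=(12.364,-6.364), heading=315, 2 segment(s) drawn

Segment lengths:
  seg 1: (0,0) -> (6,0), length = 6
  seg 2: (6,0) -> (12.364,-6.364), length = 9
Total = 15

Answer: 15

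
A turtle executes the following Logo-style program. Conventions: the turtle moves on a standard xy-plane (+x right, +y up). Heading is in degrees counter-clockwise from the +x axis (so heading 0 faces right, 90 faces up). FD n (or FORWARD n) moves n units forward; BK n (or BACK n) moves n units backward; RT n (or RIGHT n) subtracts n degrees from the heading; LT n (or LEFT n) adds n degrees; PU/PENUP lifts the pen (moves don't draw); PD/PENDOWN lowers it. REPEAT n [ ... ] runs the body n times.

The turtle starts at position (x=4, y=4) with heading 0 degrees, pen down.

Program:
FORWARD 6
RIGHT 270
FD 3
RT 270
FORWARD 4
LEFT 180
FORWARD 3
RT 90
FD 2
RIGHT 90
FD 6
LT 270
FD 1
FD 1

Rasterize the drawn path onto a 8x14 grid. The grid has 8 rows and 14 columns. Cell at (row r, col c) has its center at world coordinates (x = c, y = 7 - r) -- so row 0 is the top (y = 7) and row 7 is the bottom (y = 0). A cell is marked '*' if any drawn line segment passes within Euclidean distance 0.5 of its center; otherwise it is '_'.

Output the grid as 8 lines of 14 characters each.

Segment 0: (4,4) -> (10,4)
Segment 1: (10,4) -> (10,7)
Segment 2: (10,7) -> (6,7)
Segment 3: (6,7) -> (9,7)
Segment 4: (9,7) -> (9,5)
Segment 5: (9,5) -> (3,5)
Segment 6: (3,5) -> (3,6)
Segment 7: (3,6) -> (3,7)

Answer: ___*__*****___
___*_____**___
___********___
____*******___
______________
______________
______________
______________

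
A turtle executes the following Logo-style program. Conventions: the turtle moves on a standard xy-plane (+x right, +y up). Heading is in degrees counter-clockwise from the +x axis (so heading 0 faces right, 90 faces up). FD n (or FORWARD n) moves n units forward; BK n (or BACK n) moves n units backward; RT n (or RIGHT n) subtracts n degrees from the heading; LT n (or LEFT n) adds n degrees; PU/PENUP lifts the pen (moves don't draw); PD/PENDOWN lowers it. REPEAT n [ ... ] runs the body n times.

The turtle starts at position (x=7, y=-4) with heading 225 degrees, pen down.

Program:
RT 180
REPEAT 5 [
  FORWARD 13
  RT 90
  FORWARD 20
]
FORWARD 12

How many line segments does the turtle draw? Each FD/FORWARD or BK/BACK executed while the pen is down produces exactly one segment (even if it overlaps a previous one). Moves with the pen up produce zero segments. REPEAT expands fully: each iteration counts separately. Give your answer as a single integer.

Answer: 11

Derivation:
Executing turtle program step by step:
Start: pos=(7,-4), heading=225, pen down
RT 180: heading 225 -> 45
REPEAT 5 [
  -- iteration 1/5 --
  FD 13: (7,-4) -> (16.192,5.192) [heading=45, draw]
  RT 90: heading 45 -> 315
  FD 20: (16.192,5.192) -> (30.335,-8.95) [heading=315, draw]
  -- iteration 2/5 --
  FD 13: (30.335,-8.95) -> (39.527,-18.142) [heading=315, draw]
  RT 90: heading 315 -> 225
  FD 20: (39.527,-18.142) -> (25.385,-32.284) [heading=225, draw]
  -- iteration 3/5 --
  FD 13: (25.385,-32.284) -> (16.192,-41.477) [heading=225, draw]
  RT 90: heading 225 -> 135
  FD 20: (16.192,-41.477) -> (2.05,-27.335) [heading=135, draw]
  -- iteration 4/5 --
  FD 13: (2.05,-27.335) -> (-7.142,-18.142) [heading=135, draw]
  RT 90: heading 135 -> 45
  FD 20: (-7.142,-18.142) -> (7,-4) [heading=45, draw]
  -- iteration 5/5 --
  FD 13: (7,-4) -> (16.192,5.192) [heading=45, draw]
  RT 90: heading 45 -> 315
  FD 20: (16.192,5.192) -> (30.335,-8.95) [heading=315, draw]
]
FD 12: (30.335,-8.95) -> (38.82,-17.435) [heading=315, draw]
Final: pos=(38.82,-17.435), heading=315, 11 segment(s) drawn
Segments drawn: 11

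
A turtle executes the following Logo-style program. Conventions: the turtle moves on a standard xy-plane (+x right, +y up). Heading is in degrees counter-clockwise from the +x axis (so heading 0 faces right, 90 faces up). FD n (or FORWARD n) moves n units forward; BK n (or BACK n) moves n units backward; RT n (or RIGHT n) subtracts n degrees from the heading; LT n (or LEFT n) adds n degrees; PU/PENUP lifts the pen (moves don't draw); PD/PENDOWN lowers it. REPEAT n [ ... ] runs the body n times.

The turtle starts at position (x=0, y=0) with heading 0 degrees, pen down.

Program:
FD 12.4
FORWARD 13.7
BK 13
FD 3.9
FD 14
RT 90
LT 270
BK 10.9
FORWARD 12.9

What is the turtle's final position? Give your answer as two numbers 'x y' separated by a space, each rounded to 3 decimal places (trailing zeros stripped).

Answer: 29 0

Derivation:
Executing turtle program step by step:
Start: pos=(0,0), heading=0, pen down
FD 12.4: (0,0) -> (12.4,0) [heading=0, draw]
FD 13.7: (12.4,0) -> (26.1,0) [heading=0, draw]
BK 13: (26.1,0) -> (13.1,0) [heading=0, draw]
FD 3.9: (13.1,0) -> (17,0) [heading=0, draw]
FD 14: (17,0) -> (31,0) [heading=0, draw]
RT 90: heading 0 -> 270
LT 270: heading 270 -> 180
BK 10.9: (31,0) -> (41.9,0) [heading=180, draw]
FD 12.9: (41.9,0) -> (29,0) [heading=180, draw]
Final: pos=(29,0), heading=180, 7 segment(s) drawn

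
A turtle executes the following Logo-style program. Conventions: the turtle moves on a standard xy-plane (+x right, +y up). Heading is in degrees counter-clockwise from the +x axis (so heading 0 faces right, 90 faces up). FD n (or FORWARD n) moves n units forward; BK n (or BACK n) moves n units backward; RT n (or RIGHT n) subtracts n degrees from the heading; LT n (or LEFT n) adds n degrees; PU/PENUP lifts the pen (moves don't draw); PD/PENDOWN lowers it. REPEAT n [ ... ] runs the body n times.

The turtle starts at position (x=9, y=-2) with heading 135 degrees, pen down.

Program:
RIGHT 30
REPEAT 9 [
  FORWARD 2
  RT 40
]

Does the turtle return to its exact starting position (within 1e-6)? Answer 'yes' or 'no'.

Executing turtle program step by step:
Start: pos=(9,-2), heading=135, pen down
RT 30: heading 135 -> 105
REPEAT 9 [
  -- iteration 1/9 --
  FD 2: (9,-2) -> (8.482,-0.068) [heading=105, draw]
  RT 40: heading 105 -> 65
  -- iteration 2/9 --
  FD 2: (8.482,-0.068) -> (9.328,1.744) [heading=65, draw]
  RT 40: heading 65 -> 25
  -- iteration 3/9 --
  FD 2: (9.328,1.744) -> (11.14,2.59) [heading=25, draw]
  RT 40: heading 25 -> 345
  -- iteration 4/9 --
  FD 2: (11.14,2.59) -> (13.072,2.072) [heading=345, draw]
  RT 40: heading 345 -> 305
  -- iteration 5/9 --
  FD 2: (13.072,2.072) -> (14.219,0.434) [heading=305, draw]
  RT 40: heading 305 -> 265
  -- iteration 6/9 --
  FD 2: (14.219,0.434) -> (14.045,-1.559) [heading=265, draw]
  RT 40: heading 265 -> 225
  -- iteration 7/9 --
  FD 2: (14.045,-1.559) -> (12.631,-2.973) [heading=225, draw]
  RT 40: heading 225 -> 185
  -- iteration 8/9 --
  FD 2: (12.631,-2.973) -> (10.638,-3.147) [heading=185, draw]
  RT 40: heading 185 -> 145
  -- iteration 9/9 --
  FD 2: (10.638,-3.147) -> (9,-2) [heading=145, draw]
  RT 40: heading 145 -> 105
]
Final: pos=(9,-2), heading=105, 9 segment(s) drawn

Start position: (9, -2)
Final position: (9, -2)
Distance = 0; < 1e-6 -> CLOSED

Answer: yes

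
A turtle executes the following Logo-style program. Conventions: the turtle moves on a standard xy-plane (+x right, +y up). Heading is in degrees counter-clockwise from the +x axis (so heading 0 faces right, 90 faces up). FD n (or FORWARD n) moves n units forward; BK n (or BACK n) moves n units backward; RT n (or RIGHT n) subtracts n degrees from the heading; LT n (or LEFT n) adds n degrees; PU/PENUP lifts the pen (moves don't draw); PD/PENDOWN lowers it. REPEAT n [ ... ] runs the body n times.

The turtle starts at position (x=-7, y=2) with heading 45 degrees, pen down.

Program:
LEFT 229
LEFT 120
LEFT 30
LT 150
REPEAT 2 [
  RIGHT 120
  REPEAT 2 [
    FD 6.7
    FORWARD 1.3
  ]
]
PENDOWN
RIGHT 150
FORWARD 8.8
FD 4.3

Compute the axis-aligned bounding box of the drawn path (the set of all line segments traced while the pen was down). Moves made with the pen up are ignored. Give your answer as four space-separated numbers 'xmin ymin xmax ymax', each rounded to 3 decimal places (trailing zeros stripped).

Answer: -8.116 2 6.265 17.961

Derivation:
Executing turtle program step by step:
Start: pos=(-7,2), heading=45, pen down
LT 229: heading 45 -> 274
LT 120: heading 274 -> 34
LT 30: heading 34 -> 64
LT 150: heading 64 -> 214
REPEAT 2 [
  -- iteration 1/2 --
  RT 120: heading 214 -> 94
  REPEAT 2 [
    -- iteration 1/2 --
    FD 6.7: (-7,2) -> (-7.467,8.684) [heading=94, draw]
    FD 1.3: (-7.467,8.684) -> (-7.558,9.981) [heading=94, draw]
    -- iteration 2/2 --
    FD 6.7: (-7.558,9.981) -> (-8.025,16.664) [heading=94, draw]
    FD 1.3: (-8.025,16.664) -> (-8.116,17.961) [heading=94, draw]
  ]
  -- iteration 2/2 --
  RT 120: heading 94 -> 334
  REPEAT 2 [
    -- iteration 1/2 --
    FD 6.7: (-8.116,17.961) -> (-2.094,15.024) [heading=334, draw]
    FD 1.3: (-2.094,15.024) -> (-0.926,14.454) [heading=334, draw]
    -- iteration 2/2 --
    FD 6.7: (-0.926,14.454) -> (5.096,11.517) [heading=334, draw]
    FD 1.3: (5.096,11.517) -> (6.265,10.947) [heading=334, draw]
  ]
]
PD: pen down
RT 150: heading 334 -> 184
FD 8.8: (6.265,10.947) -> (-2.514,10.333) [heading=184, draw]
FD 4.3: (-2.514,10.333) -> (-6.803,10.033) [heading=184, draw]
Final: pos=(-6.803,10.033), heading=184, 10 segment(s) drawn

Segment endpoints: x in {-8.116, -8.025, -7.558, -7.467, -7, -6.803, -2.514, -2.094, -0.926, 5.096, 6.265}, y in {2, 8.684, 9.981, 10.033, 10.333, 10.947, 11.517, 14.454, 15.024, 16.664, 17.961}
xmin=-8.116, ymin=2, xmax=6.265, ymax=17.961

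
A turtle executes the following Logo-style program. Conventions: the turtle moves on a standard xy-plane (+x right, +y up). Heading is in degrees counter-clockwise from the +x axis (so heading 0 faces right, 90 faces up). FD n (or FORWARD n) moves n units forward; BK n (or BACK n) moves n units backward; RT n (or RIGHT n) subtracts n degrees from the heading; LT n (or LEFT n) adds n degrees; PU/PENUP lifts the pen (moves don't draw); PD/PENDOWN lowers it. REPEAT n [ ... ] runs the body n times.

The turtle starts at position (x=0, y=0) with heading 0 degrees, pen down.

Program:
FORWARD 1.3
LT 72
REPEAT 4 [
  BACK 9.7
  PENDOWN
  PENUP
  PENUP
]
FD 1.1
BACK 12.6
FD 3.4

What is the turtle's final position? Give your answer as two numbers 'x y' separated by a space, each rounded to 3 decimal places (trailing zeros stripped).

Answer: -13.193 -44.605

Derivation:
Executing turtle program step by step:
Start: pos=(0,0), heading=0, pen down
FD 1.3: (0,0) -> (1.3,0) [heading=0, draw]
LT 72: heading 0 -> 72
REPEAT 4 [
  -- iteration 1/4 --
  BK 9.7: (1.3,0) -> (-1.697,-9.225) [heading=72, draw]
  PD: pen down
  PU: pen up
  PU: pen up
  -- iteration 2/4 --
  BK 9.7: (-1.697,-9.225) -> (-4.695,-18.45) [heading=72, move]
  PD: pen down
  PU: pen up
  PU: pen up
  -- iteration 3/4 --
  BK 9.7: (-4.695,-18.45) -> (-7.692,-27.676) [heading=72, move]
  PD: pen down
  PU: pen up
  PU: pen up
  -- iteration 4/4 --
  BK 9.7: (-7.692,-27.676) -> (-10.69,-36.901) [heading=72, move]
  PD: pen down
  PU: pen up
  PU: pen up
]
FD 1.1: (-10.69,-36.901) -> (-10.35,-35.855) [heading=72, move]
BK 12.6: (-10.35,-35.855) -> (-14.244,-47.838) [heading=72, move]
FD 3.4: (-14.244,-47.838) -> (-13.193,-44.605) [heading=72, move]
Final: pos=(-13.193,-44.605), heading=72, 2 segment(s) drawn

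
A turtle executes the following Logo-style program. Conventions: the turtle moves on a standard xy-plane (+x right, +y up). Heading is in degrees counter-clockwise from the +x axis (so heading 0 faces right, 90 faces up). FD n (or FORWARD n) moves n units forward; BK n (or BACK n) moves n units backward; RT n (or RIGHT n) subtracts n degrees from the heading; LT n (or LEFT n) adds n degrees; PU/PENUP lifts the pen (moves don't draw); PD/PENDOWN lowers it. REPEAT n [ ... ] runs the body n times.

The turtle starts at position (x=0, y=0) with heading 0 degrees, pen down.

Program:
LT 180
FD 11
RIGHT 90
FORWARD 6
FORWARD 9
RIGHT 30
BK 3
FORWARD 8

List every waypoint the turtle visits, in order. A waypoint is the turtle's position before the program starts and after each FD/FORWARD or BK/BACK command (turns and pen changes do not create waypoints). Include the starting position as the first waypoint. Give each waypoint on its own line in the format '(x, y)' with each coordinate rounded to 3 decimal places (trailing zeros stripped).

Answer: (0, 0)
(-11, 0)
(-11, 6)
(-11, 15)
(-12.5, 12.402)
(-8.5, 19.33)

Derivation:
Executing turtle program step by step:
Start: pos=(0,0), heading=0, pen down
LT 180: heading 0 -> 180
FD 11: (0,0) -> (-11,0) [heading=180, draw]
RT 90: heading 180 -> 90
FD 6: (-11,0) -> (-11,6) [heading=90, draw]
FD 9: (-11,6) -> (-11,15) [heading=90, draw]
RT 30: heading 90 -> 60
BK 3: (-11,15) -> (-12.5,12.402) [heading=60, draw]
FD 8: (-12.5,12.402) -> (-8.5,19.33) [heading=60, draw]
Final: pos=(-8.5,19.33), heading=60, 5 segment(s) drawn
Waypoints (6 total):
(0, 0)
(-11, 0)
(-11, 6)
(-11, 15)
(-12.5, 12.402)
(-8.5, 19.33)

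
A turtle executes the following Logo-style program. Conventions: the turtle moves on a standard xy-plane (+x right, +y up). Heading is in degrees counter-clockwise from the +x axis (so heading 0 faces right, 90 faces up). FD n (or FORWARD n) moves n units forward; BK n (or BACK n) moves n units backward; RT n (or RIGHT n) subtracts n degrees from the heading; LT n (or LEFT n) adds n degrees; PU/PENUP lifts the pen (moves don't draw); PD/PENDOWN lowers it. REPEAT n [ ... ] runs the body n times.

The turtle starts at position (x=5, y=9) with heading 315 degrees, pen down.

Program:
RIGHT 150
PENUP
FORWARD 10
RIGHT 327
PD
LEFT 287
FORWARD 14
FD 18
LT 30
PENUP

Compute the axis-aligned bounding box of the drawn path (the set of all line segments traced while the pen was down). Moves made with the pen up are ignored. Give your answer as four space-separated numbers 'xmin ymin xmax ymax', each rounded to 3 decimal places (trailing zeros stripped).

Answer: -23.014 11.588 -4.659 37.801

Derivation:
Executing turtle program step by step:
Start: pos=(5,9), heading=315, pen down
RT 150: heading 315 -> 165
PU: pen up
FD 10: (5,9) -> (-4.659,11.588) [heading=165, move]
RT 327: heading 165 -> 198
PD: pen down
LT 287: heading 198 -> 125
FD 14: (-4.659,11.588) -> (-12.689,23.056) [heading=125, draw]
FD 18: (-12.689,23.056) -> (-23.014,37.801) [heading=125, draw]
LT 30: heading 125 -> 155
PU: pen up
Final: pos=(-23.014,37.801), heading=155, 2 segment(s) drawn

Segment endpoints: x in {-23.014, -12.689, -4.659}, y in {11.588, 23.056, 37.801}
xmin=-23.014, ymin=11.588, xmax=-4.659, ymax=37.801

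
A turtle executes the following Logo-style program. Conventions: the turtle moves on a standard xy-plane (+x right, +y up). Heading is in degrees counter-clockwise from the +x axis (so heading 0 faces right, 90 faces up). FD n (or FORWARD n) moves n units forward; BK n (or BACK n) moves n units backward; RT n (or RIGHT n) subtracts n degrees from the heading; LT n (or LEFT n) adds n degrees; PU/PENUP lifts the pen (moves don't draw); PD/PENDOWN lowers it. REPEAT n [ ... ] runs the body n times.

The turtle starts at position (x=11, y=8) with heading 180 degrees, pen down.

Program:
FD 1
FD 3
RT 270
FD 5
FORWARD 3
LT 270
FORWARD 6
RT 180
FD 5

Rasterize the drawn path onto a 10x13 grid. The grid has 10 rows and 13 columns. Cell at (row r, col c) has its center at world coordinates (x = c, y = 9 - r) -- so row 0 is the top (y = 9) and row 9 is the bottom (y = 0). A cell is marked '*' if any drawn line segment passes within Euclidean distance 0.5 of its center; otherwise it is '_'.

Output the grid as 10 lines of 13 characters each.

Segment 0: (11,8) -> (10,8)
Segment 1: (10,8) -> (7,8)
Segment 2: (7,8) -> (7,3)
Segment 3: (7,3) -> (7,0)
Segment 4: (7,0) -> (1,0)
Segment 5: (1,0) -> (6,0)

Answer: _____________
_______*****_
_______*_____
_______*_____
_______*_____
_______*_____
_______*_____
_______*_____
_______*_____
_*******_____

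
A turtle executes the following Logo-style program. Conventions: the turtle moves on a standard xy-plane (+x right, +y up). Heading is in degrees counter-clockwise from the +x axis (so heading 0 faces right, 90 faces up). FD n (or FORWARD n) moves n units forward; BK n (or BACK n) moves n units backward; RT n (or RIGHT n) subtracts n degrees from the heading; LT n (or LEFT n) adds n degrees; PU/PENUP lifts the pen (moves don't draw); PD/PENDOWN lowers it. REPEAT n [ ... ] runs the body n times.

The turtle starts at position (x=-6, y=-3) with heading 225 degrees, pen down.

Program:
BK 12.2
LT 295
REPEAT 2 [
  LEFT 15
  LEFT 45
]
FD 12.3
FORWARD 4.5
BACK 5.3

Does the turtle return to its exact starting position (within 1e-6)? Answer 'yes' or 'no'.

Executing turtle program step by step:
Start: pos=(-6,-3), heading=225, pen down
BK 12.2: (-6,-3) -> (2.627,5.627) [heading=225, draw]
LT 295: heading 225 -> 160
REPEAT 2 [
  -- iteration 1/2 --
  LT 15: heading 160 -> 175
  LT 45: heading 175 -> 220
  -- iteration 2/2 --
  LT 15: heading 220 -> 235
  LT 45: heading 235 -> 280
]
FD 12.3: (2.627,5.627) -> (4.763,-6.486) [heading=280, draw]
FD 4.5: (4.763,-6.486) -> (5.544,-10.918) [heading=280, draw]
BK 5.3: (5.544,-10.918) -> (4.624,-5.699) [heading=280, draw]
Final: pos=(4.624,-5.699), heading=280, 4 segment(s) drawn

Start position: (-6, -3)
Final position: (4.624, -5.699)
Distance = 10.961; >= 1e-6 -> NOT closed

Answer: no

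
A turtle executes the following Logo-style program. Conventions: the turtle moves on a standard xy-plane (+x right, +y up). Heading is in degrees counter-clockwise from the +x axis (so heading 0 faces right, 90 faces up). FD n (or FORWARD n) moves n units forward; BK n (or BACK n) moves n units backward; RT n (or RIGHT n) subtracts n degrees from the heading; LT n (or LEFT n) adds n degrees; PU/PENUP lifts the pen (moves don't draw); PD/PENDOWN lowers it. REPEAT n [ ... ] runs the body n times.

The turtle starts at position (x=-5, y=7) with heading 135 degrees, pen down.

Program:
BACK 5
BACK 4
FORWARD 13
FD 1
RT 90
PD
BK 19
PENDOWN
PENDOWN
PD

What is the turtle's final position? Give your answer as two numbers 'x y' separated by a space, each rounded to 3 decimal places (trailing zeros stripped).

Answer: -21.971 -2.899

Derivation:
Executing turtle program step by step:
Start: pos=(-5,7), heading=135, pen down
BK 5: (-5,7) -> (-1.464,3.464) [heading=135, draw]
BK 4: (-1.464,3.464) -> (1.364,0.636) [heading=135, draw]
FD 13: (1.364,0.636) -> (-7.828,9.828) [heading=135, draw]
FD 1: (-7.828,9.828) -> (-8.536,10.536) [heading=135, draw]
RT 90: heading 135 -> 45
PD: pen down
BK 19: (-8.536,10.536) -> (-21.971,-2.899) [heading=45, draw]
PD: pen down
PD: pen down
PD: pen down
Final: pos=(-21.971,-2.899), heading=45, 5 segment(s) drawn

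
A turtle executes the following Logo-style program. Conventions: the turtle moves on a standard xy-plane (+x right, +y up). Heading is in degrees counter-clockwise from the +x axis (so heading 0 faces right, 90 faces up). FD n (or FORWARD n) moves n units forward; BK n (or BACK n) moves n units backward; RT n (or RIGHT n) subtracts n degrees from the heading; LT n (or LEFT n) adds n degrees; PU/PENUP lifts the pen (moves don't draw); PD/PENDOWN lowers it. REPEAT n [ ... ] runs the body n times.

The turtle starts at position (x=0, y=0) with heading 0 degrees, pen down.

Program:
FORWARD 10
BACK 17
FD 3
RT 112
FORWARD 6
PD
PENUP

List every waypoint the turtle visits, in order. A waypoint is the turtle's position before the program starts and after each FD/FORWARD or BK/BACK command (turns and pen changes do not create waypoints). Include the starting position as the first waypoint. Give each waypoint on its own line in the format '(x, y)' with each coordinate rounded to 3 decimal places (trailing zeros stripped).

Executing turtle program step by step:
Start: pos=(0,0), heading=0, pen down
FD 10: (0,0) -> (10,0) [heading=0, draw]
BK 17: (10,0) -> (-7,0) [heading=0, draw]
FD 3: (-7,0) -> (-4,0) [heading=0, draw]
RT 112: heading 0 -> 248
FD 6: (-4,0) -> (-6.248,-5.563) [heading=248, draw]
PD: pen down
PU: pen up
Final: pos=(-6.248,-5.563), heading=248, 4 segment(s) drawn
Waypoints (5 total):
(0, 0)
(10, 0)
(-7, 0)
(-4, 0)
(-6.248, -5.563)

Answer: (0, 0)
(10, 0)
(-7, 0)
(-4, 0)
(-6.248, -5.563)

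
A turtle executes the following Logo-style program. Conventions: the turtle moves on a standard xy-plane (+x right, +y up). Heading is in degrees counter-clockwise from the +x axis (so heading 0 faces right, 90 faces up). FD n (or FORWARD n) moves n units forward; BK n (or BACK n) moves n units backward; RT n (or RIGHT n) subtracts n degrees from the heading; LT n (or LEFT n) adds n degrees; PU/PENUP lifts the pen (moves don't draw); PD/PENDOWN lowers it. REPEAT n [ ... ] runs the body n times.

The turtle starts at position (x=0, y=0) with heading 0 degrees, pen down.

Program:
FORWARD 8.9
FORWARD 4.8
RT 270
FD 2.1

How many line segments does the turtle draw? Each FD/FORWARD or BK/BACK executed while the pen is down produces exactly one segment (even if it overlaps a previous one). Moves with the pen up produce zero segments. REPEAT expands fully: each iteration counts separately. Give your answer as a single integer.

Executing turtle program step by step:
Start: pos=(0,0), heading=0, pen down
FD 8.9: (0,0) -> (8.9,0) [heading=0, draw]
FD 4.8: (8.9,0) -> (13.7,0) [heading=0, draw]
RT 270: heading 0 -> 90
FD 2.1: (13.7,0) -> (13.7,2.1) [heading=90, draw]
Final: pos=(13.7,2.1), heading=90, 3 segment(s) drawn
Segments drawn: 3

Answer: 3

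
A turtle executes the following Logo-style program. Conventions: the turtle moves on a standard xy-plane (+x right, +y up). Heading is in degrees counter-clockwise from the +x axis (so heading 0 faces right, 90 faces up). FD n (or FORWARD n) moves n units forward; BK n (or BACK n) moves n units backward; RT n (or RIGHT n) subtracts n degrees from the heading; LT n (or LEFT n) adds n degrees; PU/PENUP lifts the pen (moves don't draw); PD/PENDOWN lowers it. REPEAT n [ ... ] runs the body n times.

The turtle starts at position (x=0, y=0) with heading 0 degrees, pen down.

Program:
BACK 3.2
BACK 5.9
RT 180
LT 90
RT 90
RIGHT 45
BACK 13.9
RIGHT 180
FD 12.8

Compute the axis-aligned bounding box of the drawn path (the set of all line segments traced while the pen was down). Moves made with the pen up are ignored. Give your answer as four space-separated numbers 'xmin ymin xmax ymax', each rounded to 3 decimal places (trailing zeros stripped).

Answer: -9.1 -18.88 9.78 0

Derivation:
Executing turtle program step by step:
Start: pos=(0,0), heading=0, pen down
BK 3.2: (0,0) -> (-3.2,0) [heading=0, draw]
BK 5.9: (-3.2,0) -> (-9.1,0) [heading=0, draw]
RT 180: heading 0 -> 180
LT 90: heading 180 -> 270
RT 90: heading 270 -> 180
RT 45: heading 180 -> 135
BK 13.9: (-9.1,0) -> (0.729,-9.829) [heading=135, draw]
RT 180: heading 135 -> 315
FD 12.8: (0.729,-9.829) -> (9.78,-18.88) [heading=315, draw]
Final: pos=(9.78,-18.88), heading=315, 4 segment(s) drawn

Segment endpoints: x in {-9.1, -3.2, 0, 0.729, 9.78}, y in {-18.88, -9.829, 0}
xmin=-9.1, ymin=-18.88, xmax=9.78, ymax=0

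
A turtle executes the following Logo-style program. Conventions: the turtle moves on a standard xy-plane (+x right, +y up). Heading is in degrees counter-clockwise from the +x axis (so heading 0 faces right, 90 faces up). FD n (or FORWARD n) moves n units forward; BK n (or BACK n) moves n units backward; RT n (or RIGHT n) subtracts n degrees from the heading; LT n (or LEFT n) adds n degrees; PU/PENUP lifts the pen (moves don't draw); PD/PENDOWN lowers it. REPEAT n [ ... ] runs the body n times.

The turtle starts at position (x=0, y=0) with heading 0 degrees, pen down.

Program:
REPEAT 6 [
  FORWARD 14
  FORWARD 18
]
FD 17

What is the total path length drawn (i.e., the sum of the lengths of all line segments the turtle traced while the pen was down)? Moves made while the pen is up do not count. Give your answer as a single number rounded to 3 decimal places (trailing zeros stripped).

Executing turtle program step by step:
Start: pos=(0,0), heading=0, pen down
REPEAT 6 [
  -- iteration 1/6 --
  FD 14: (0,0) -> (14,0) [heading=0, draw]
  FD 18: (14,0) -> (32,0) [heading=0, draw]
  -- iteration 2/6 --
  FD 14: (32,0) -> (46,0) [heading=0, draw]
  FD 18: (46,0) -> (64,0) [heading=0, draw]
  -- iteration 3/6 --
  FD 14: (64,0) -> (78,0) [heading=0, draw]
  FD 18: (78,0) -> (96,0) [heading=0, draw]
  -- iteration 4/6 --
  FD 14: (96,0) -> (110,0) [heading=0, draw]
  FD 18: (110,0) -> (128,0) [heading=0, draw]
  -- iteration 5/6 --
  FD 14: (128,0) -> (142,0) [heading=0, draw]
  FD 18: (142,0) -> (160,0) [heading=0, draw]
  -- iteration 6/6 --
  FD 14: (160,0) -> (174,0) [heading=0, draw]
  FD 18: (174,0) -> (192,0) [heading=0, draw]
]
FD 17: (192,0) -> (209,0) [heading=0, draw]
Final: pos=(209,0), heading=0, 13 segment(s) drawn

Segment lengths:
  seg 1: (0,0) -> (14,0), length = 14
  seg 2: (14,0) -> (32,0), length = 18
  seg 3: (32,0) -> (46,0), length = 14
  seg 4: (46,0) -> (64,0), length = 18
  seg 5: (64,0) -> (78,0), length = 14
  seg 6: (78,0) -> (96,0), length = 18
  seg 7: (96,0) -> (110,0), length = 14
  seg 8: (110,0) -> (128,0), length = 18
  seg 9: (128,0) -> (142,0), length = 14
  seg 10: (142,0) -> (160,0), length = 18
  seg 11: (160,0) -> (174,0), length = 14
  seg 12: (174,0) -> (192,0), length = 18
  seg 13: (192,0) -> (209,0), length = 17
Total = 209

Answer: 209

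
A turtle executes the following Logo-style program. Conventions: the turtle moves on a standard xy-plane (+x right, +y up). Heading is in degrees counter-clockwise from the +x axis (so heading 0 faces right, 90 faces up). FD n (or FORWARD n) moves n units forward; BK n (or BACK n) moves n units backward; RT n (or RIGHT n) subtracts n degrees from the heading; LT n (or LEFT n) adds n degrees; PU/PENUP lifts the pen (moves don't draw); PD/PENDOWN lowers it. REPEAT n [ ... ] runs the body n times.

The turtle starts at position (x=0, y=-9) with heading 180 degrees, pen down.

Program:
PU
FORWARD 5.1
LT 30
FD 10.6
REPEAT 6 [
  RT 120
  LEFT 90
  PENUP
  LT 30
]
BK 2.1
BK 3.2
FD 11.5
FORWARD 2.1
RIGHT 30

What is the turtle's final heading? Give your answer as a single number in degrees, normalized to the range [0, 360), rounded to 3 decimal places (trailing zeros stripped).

Answer: 180

Derivation:
Executing turtle program step by step:
Start: pos=(0,-9), heading=180, pen down
PU: pen up
FD 5.1: (0,-9) -> (-5.1,-9) [heading=180, move]
LT 30: heading 180 -> 210
FD 10.6: (-5.1,-9) -> (-14.28,-14.3) [heading=210, move]
REPEAT 6 [
  -- iteration 1/6 --
  RT 120: heading 210 -> 90
  LT 90: heading 90 -> 180
  PU: pen up
  LT 30: heading 180 -> 210
  -- iteration 2/6 --
  RT 120: heading 210 -> 90
  LT 90: heading 90 -> 180
  PU: pen up
  LT 30: heading 180 -> 210
  -- iteration 3/6 --
  RT 120: heading 210 -> 90
  LT 90: heading 90 -> 180
  PU: pen up
  LT 30: heading 180 -> 210
  -- iteration 4/6 --
  RT 120: heading 210 -> 90
  LT 90: heading 90 -> 180
  PU: pen up
  LT 30: heading 180 -> 210
  -- iteration 5/6 --
  RT 120: heading 210 -> 90
  LT 90: heading 90 -> 180
  PU: pen up
  LT 30: heading 180 -> 210
  -- iteration 6/6 --
  RT 120: heading 210 -> 90
  LT 90: heading 90 -> 180
  PU: pen up
  LT 30: heading 180 -> 210
]
BK 2.1: (-14.28,-14.3) -> (-12.461,-13.25) [heading=210, move]
BK 3.2: (-12.461,-13.25) -> (-9.69,-11.65) [heading=210, move]
FD 11.5: (-9.69,-11.65) -> (-19.649,-17.4) [heading=210, move]
FD 2.1: (-19.649,-17.4) -> (-21.468,-18.45) [heading=210, move]
RT 30: heading 210 -> 180
Final: pos=(-21.468,-18.45), heading=180, 0 segment(s) drawn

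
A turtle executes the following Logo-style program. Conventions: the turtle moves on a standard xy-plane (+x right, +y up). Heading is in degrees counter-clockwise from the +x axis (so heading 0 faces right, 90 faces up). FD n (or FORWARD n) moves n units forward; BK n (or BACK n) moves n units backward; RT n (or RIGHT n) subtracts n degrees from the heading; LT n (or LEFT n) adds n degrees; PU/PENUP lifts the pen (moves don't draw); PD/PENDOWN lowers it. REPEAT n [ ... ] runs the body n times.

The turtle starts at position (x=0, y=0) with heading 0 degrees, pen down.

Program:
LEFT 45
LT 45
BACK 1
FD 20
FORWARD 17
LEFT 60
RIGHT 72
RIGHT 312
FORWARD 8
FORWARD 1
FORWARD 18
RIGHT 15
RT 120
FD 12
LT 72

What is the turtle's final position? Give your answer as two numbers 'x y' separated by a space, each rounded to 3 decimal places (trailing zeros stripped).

Executing turtle program step by step:
Start: pos=(0,0), heading=0, pen down
LT 45: heading 0 -> 45
LT 45: heading 45 -> 90
BK 1: (0,0) -> (0,-1) [heading=90, draw]
FD 20: (0,-1) -> (0,19) [heading=90, draw]
FD 17: (0,19) -> (0,36) [heading=90, draw]
LT 60: heading 90 -> 150
RT 72: heading 150 -> 78
RT 312: heading 78 -> 126
FD 8: (0,36) -> (-4.702,42.472) [heading=126, draw]
FD 1: (-4.702,42.472) -> (-5.29,43.281) [heading=126, draw]
FD 18: (-5.29,43.281) -> (-15.87,57.843) [heading=126, draw]
RT 15: heading 126 -> 111
RT 120: heading 111 -> 351
FD 12: (-15.87,57.843) -> (-4.018,55.966) [heading=351, draw]
LT 72: heading 351 -> 63
Final: pos=(-4.018,55.966), heading=63, 7 segment(s) drawn

Answer: -4.018 55.966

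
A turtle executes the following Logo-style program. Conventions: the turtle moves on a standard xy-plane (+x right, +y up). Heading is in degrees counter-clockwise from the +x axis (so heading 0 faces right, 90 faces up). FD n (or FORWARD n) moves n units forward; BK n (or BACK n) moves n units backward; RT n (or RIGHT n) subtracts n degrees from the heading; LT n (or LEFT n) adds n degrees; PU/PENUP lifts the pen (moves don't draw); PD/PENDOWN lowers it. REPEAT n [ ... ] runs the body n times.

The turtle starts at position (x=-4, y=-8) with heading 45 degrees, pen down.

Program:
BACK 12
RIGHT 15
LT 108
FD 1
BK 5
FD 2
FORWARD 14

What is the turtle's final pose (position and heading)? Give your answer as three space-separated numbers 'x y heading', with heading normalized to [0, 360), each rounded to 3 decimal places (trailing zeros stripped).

Executing turtle program step by step:
Start: pos=(-4,-8), heading=45, pen down
BK 12: (-4,-8) -> (-12.485,-16.485) [heading=45, draw]
RT 15: heading 45 -> 30
LT 108: heading 30 -> 138
FD 1: (-12.485,-16.485) -> (-13.228,-15.816) [heading=138, draw]
BK 5: (-13.228,-15.816) -> (-9.513,-19.162) [heading=138, draw]
FD 2: (-9.513,-19.162) -> (-10.999,-17.824) [heading=138, draw]
FD 14: (-10.999,-17.824) -> (-21.403,-8.456) [heading=138, draw]
Final: pos=(-21.403,-8.456), heading=138, 5 segment(s) drawn

Answer: -21.403 -8.456 138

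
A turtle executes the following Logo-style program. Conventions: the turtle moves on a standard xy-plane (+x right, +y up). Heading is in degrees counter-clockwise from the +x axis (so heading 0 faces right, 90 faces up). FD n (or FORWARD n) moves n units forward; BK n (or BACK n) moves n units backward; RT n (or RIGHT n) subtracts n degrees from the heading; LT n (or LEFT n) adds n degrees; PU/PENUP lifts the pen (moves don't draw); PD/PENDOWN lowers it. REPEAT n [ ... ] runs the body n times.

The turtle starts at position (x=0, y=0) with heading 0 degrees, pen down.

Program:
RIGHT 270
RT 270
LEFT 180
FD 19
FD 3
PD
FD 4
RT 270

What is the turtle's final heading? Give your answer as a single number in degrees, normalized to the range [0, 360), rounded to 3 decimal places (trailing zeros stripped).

Executing turtle program step by step:
Start: pos=(0,0), heading=0, pen down
RT 270: heading 0 -> 90
RT 270: heading 90 -> 180
LT 180: heading 180 -> 0
FD 19: (0,0) -> (19,0) [heading=0, draw]
FD 3: (19,0) -> (22,0) [heading=0, draw]
PD: pen down
FD 4: (22,0) -> (26,0) [heading=0, draw]
RT 270: heading 0 -> 90
Final: pos=(26,0), heading=90, 3 segment(s) drawn

Answer: 90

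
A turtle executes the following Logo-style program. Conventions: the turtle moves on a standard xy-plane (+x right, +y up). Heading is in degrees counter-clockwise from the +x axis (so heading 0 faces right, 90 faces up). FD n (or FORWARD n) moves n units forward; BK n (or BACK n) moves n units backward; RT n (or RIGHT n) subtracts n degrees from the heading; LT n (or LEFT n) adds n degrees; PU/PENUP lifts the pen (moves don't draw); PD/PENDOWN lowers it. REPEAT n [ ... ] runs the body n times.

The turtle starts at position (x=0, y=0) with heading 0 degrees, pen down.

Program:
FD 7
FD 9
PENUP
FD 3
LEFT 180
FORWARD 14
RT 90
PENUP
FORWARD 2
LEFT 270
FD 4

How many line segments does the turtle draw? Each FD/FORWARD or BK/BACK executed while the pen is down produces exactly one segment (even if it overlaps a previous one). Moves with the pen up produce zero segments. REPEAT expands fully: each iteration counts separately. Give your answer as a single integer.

Answer: 2

Derivation:
Executing turtle program step by step:
Start: pos=(0,0), heading=0, pen down
FD 7: (0,0) -> (7,0) [heading=0, draw]
FD 9: (7,0) -> (16,0) [heading=0, draw]
PU: pen up
FD 3: (16,0) -> (19,0) [heading=0, move]
LT 180: heading 0 -> 180
FD 14: (19,0) -> (5,0) [heading=180, move]
RT 90: heading 180 -> 90
PU: pen up
FD 2: (5,0) -> (5,2) [heading=90, move]
LT 270: heading 90 -> 0
FD 4: (5,2) -> (9,2) [heading=0, move]
Final: pos=(9,2), heading=0, 2 segment(s) drawn
Segments drawn: 2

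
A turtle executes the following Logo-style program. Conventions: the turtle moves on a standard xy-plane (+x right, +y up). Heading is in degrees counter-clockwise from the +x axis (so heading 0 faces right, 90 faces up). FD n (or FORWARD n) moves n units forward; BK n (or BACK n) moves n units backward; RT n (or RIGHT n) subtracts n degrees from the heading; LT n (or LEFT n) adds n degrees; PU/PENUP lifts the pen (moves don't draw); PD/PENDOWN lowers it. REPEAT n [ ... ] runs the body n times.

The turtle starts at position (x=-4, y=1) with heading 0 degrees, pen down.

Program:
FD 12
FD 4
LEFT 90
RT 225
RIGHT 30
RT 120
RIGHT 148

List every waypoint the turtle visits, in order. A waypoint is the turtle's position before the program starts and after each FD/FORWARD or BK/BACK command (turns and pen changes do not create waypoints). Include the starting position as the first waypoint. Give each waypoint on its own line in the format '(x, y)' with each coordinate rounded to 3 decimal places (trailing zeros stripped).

Answer: (-4, 1)
(8, 1)
(12, 1)

Derivation:
Executing turtle program step by step:
Start: pos=(-4,1), heading=0, pen down
FD 12: (-4,1) -> (8,1) [heading=0, draw]
FD 4: (8,1) -> (12,1) [heading=0, draw]
LT 90: heading 0 -> 90
RT 225: heading 90 -> 225
RT 30: heading 225 -> 195
RT 120: heading 195 -> 75
RT 148: heading 75 -> 287
Final: pos=(12,1), heading=287, 2 segment(s) drawn
Waypoints (3 total):
(-4, 1)
(8, 1)
(12, 1)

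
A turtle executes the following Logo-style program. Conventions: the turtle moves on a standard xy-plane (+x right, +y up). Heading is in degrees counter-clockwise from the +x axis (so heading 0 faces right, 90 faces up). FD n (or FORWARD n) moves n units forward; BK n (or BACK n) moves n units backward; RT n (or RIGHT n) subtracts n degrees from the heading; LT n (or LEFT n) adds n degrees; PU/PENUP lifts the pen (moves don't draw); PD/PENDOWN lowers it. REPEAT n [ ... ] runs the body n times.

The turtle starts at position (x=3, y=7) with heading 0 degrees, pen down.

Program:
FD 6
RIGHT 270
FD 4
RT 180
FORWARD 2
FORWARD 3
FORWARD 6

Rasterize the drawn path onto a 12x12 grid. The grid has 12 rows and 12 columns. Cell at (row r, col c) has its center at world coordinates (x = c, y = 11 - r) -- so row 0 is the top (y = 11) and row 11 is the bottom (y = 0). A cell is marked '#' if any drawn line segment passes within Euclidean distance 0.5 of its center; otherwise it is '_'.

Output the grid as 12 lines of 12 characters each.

Segment 0: (3,7) -> (9,7)
Segment 1: (9,7) -> (9,11)
Segment 2: (9,11) -> (9,9)
Segment 3: (9,9) -> (9,6)
Segment 4: (9,6) -> (9,0)

Answer: _________#__
_________#__
_________#__
_________#__
___#######__
_________#__
_________#__
_________#__
_________#__
_________#__
_________#__
_________#__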